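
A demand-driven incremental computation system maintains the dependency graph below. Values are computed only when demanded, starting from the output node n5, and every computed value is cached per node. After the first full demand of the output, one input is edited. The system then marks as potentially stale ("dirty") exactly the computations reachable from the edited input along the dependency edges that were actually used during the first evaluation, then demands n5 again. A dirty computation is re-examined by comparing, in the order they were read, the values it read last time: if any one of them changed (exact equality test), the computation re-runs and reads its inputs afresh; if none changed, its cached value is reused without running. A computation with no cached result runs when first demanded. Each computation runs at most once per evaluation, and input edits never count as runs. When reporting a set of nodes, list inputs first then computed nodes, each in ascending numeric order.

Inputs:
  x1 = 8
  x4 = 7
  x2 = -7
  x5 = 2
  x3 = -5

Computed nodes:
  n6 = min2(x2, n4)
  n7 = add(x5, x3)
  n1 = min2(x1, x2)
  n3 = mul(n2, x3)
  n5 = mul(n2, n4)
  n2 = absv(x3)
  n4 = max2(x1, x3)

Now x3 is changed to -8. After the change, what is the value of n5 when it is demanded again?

New value of n5: 64.

First evaluation (everything demanded from the output):
  n2 = absv(-5) = 5
  n4 = max2(8, -5) = 8
  n5 = mul(5, 8) = 40

Propagation after the edit:
  n2: runs — x3 -5->-8; result 8.
  n4: runs — x3 -5->-8; result 8 (same value as before).
  n5: runs — n2 5->8; result 64.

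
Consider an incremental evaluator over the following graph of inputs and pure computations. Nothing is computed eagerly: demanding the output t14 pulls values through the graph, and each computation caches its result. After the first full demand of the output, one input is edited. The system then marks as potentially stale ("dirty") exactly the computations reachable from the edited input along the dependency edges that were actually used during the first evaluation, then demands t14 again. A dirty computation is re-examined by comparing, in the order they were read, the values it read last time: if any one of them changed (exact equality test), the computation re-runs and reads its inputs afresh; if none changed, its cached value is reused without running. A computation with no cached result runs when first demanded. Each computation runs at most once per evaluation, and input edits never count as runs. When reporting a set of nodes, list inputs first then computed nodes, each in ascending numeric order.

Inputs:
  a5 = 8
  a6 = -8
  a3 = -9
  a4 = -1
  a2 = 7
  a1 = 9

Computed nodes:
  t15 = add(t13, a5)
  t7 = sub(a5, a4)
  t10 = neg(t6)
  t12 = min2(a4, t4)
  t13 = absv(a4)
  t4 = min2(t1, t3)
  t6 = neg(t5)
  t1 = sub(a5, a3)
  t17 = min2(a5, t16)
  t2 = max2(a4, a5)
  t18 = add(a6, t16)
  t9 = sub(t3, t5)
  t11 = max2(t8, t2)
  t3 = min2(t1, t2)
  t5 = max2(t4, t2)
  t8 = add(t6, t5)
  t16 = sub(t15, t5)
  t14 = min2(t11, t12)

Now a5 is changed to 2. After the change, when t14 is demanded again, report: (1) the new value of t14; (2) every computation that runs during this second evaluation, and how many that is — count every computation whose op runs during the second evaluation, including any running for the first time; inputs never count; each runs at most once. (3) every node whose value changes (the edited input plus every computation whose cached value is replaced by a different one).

t14 now evaluates to -1.
Run set: t1, t2, t3, t4, t5, t6, t8, t11, t12, t14 (10 run).
Changed values: a5, t1, t2, t3, t4, t5, t6, t11.

Initial pass — values computed on the first demand:
  t1 = sub(8, -9) = 17
  t2 = max2(-1, 8) = 8
  t3 = min2(17, 8) = 8
  t4 = min2(17, 8) = 8
  t5 = max2(8, 8) = 8
  t6 = neg(8) = -8
  t8 = add(-8, 8) = 0
  t11 = max2(0, 8) = 8
  t12 = min2(-1, 8) = -1
  t14 = min2(8, -1) = -1

Second demand — change propagation:
  t1: re-runs because a5 8->2; new result 11.
  t2: re-runs because a5 8->2; new result 2.
  t3: re-runs because t1 17->11; t2 8->2; new result 2.
  t4: re-runs because t1 17->11; t3 8->2; new result 2.
  t5: re-runs because t4 8->2; t2 8->2; new result 2.
  t6: re-runs because t5 8->2; new result -2.
  t8: re-runs because t6 -8->-2; t5 8->2; new result 0 (unchanged).
  t11: re-runs because t2 8->2; new result 2.
  t12: re-runs because t4 8->2; new result -1 (unchanged).
  t14: re-runs because t11 8->2; new result -1 (unchanged).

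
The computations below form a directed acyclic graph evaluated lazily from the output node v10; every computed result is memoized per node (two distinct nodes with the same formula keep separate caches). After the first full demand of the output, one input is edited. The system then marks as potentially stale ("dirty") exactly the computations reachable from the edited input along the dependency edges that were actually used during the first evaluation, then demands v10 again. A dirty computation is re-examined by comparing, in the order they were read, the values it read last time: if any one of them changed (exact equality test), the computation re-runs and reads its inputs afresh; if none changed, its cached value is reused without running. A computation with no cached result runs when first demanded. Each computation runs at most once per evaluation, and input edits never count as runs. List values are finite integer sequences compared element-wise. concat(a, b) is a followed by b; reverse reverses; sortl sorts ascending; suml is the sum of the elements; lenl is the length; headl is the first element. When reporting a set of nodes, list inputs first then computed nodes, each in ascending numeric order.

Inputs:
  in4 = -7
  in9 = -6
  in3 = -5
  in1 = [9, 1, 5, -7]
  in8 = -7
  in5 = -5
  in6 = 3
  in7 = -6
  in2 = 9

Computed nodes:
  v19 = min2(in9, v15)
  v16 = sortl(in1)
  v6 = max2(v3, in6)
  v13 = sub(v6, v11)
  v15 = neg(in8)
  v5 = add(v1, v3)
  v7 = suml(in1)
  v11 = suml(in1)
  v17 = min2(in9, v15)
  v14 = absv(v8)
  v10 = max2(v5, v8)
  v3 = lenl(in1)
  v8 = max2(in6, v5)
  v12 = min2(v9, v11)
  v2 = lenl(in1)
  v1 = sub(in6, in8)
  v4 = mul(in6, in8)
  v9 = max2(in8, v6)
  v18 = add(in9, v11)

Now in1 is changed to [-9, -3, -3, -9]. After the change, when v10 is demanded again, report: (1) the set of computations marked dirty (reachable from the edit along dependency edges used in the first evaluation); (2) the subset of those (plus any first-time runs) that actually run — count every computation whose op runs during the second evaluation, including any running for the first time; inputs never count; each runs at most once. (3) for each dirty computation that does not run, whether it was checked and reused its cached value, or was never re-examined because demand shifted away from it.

The edit dirties: v3, v5, v8, v10.
1 computations run: v3.
Cache hits after checking: v5, v8, v10.
Note the absorption at v3: it re-runs yet its value is the same, leaving the output's value untouched.

First demand of the output computes:
  v1 = sub(3, -7) = 10
  v3 = lenl([9, 1, 5, -7]) = 4
  v5 = add(10, 4) = 14
  v8 = max2(3, 14) = 14
  v10 = max2(14, 14) = 14

After the edit, cleaning proceeds:
  v3: a read changed (in1 [9, 1, 5, -7]->[-9, -3, -3, -9]) — executes, giving 4 — identical to its old value.
  v5: dirty, but its reads are unchanged (v1 unchanged, v3 unchanged); cached 14 stands.
  v8: dirty, but its reads are unchanged (in6 unchanged, v5 unchanged); cached 14 stands.
  v10: dirty, but its reads are unchanged (v5 unchanged, v8 unchanged); cached 14 stands.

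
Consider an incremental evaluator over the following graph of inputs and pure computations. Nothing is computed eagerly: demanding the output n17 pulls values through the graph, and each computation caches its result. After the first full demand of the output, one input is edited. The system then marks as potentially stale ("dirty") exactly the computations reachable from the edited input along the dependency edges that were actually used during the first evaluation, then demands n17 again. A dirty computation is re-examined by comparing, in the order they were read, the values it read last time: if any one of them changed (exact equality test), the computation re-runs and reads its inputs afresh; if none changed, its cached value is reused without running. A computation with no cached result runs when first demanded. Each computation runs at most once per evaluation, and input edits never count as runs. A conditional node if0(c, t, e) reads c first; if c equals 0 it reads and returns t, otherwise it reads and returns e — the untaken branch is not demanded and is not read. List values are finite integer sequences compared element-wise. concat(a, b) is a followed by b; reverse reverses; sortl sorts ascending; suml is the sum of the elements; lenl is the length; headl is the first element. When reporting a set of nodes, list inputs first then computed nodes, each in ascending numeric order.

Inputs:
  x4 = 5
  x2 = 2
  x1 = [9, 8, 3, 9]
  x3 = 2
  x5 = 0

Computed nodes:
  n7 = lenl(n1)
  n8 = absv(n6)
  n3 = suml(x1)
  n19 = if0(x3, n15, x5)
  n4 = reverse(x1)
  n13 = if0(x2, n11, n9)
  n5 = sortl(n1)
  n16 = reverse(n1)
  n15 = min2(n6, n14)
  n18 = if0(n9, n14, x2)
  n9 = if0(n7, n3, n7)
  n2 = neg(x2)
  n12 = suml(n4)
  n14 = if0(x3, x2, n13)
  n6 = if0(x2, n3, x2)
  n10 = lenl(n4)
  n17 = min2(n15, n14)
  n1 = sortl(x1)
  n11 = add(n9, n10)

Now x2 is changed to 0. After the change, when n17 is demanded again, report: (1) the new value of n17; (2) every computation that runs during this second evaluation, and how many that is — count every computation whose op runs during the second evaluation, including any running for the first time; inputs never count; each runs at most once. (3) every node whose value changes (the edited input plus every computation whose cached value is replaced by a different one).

Initial pass — values computed on the first demand:
  n1 = sortl([9, 8, 3, 9]) = [3, 8, 9, 9]
  n6 = if0(x2=2 -> else branch x2) = 2
  n7 = lenl([3, 8, 9, 9]) = 4
  n9 = if0(n7=4 -> else branch n7) = 4
  n13 = if0(x2=2 -> else branch n9) = 4
  n14 = if0(x3=2 -> else branch n13) = 4
  n15 = min2(2, 4) = 2
  n17 = min2(2, 4) = 2

Second demand — change propagation:
  n3: newly demanded (no cache) — executes and yields 29.
  n4: newly demanded (no cache) — executes and yields [9, 3, 8, 9].
  n6: re-runs because x2 2->0; x2 2->0; new result 29.
  n10: newly demanded (no cache) — executes and yields 4.
  n11: newly demanded (no cache) — executes and yields 8.
  n13: re-runs because x2 2->0; new result 8.
  n14: re-runs because n13 4->8; new result 8.
  n15: re-runs because n6 2->29; n14 4->8; new result 8.
  n17: re-runs because n15 2->8; n14 4->8; new result 8.

The important point: the flipped condition pulls in fresh nodes; n3, n4, n10, n11 run for the first time.

n17 now evaluates to 8.
Run set: n3, n4, n6, n10, n11, n13, n14, n15, n17 (9 run).
Changed values: x2, n6, n13, n14, n15, n17.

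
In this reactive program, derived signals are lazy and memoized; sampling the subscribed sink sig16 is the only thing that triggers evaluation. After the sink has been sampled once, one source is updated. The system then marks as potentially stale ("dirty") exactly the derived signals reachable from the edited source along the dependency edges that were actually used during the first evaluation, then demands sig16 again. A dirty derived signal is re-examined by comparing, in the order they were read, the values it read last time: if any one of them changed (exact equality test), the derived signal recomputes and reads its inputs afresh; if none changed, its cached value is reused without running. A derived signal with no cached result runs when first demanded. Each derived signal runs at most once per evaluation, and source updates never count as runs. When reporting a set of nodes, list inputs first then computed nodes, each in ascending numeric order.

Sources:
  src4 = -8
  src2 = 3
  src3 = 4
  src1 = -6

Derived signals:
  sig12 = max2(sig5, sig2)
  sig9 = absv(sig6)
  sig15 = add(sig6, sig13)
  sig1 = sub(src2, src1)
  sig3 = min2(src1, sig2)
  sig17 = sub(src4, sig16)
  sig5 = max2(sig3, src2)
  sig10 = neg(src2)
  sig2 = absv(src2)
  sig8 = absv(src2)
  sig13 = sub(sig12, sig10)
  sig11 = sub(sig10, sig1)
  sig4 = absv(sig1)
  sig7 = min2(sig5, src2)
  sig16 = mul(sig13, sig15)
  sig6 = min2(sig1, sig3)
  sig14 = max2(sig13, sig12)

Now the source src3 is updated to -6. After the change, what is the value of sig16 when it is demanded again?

First demand of the output computes:
  sig1 = sub(3, -6) = 9
  sig2 = absv(3) = 3
  sig3 = min2(-6, 3) = -6
  sig5 = max2(-6, 3) = 3
  sig6 = min2(9, -6) = -6
  sig10 = neg(3) = -3
  sig12 = max2(3, 3) = 3
  sig13 = sub(3, -3) = 6
  sig15 = add(-6, 6) = 0
  sig16 = mul(6, 0) = 0

After the edit, cleaning proceeds:
  no node depends on src3 at all; the second demand re-runs nothing.

Note the shortcut — nothing in the graph depends on src3 at all, so no recomputation happens.

Demanding sig16 again yields 0.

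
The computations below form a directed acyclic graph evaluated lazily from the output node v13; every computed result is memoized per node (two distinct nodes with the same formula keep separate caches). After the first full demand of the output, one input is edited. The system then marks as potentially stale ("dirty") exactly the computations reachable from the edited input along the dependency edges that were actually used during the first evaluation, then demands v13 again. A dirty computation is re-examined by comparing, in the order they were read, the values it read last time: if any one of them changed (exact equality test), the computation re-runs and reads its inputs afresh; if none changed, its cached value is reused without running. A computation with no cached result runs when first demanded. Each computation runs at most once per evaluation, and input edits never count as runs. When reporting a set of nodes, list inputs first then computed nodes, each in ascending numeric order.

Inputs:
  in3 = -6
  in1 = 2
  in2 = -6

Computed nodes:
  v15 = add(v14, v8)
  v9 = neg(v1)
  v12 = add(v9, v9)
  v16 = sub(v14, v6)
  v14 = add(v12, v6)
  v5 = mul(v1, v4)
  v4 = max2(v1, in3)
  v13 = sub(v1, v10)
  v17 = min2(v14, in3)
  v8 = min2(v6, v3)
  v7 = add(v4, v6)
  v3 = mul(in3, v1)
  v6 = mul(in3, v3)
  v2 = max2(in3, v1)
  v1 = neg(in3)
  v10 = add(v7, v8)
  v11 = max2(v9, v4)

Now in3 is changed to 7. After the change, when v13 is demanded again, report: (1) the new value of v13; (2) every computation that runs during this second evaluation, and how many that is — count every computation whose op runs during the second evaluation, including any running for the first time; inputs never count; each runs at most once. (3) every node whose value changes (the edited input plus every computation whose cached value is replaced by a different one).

First demand of the output computes:
  v1 = neg(-6) = 6
  v3 = mul(-6, 6) = -36
  v4 = max2(6, -6) = 6
  v6 = mul(-6, -36) = 216
  v7 = add(6, 216) = 222
  v8 = min2(216, -36) = -36
  v10 = add(222, -36) = 186
  v13 = sub(6, 186) = -180

After the edit, cleaning proceeds:
  v1: a read changed (in3 -6->7) — executes, giving -7.
  v3: a read changed (in3 -6->7; v1 6->-7) — executes, giving -49.
  v4: a read changed (v1 6->-7; in3 -6->7) — executes, giving 7.
  v6: a read changed (in3 -6->7; v3 -36->-49) — executes, giving -343.
  v7: a read changed (v4 6->7; v6 216->-343) — executes, giving -336.
  v8: a read changed (v6 216->-343; v3 -36->-49) — executes, giving -343.
  v10: a read changed (v7 222->-336; v8 -36->-343) — executes, giving -679.
  v13: a read changed (v1 6->-7; v10 186->-679) — executes, giving 672.

Demanding v13 again yields 672.
8 computations run: v1, v3, v4, v6, v7, v8, v10, v13.
The nodes whose values change: in3, v1, v3, v4, v6, v7, v8, v10, v13.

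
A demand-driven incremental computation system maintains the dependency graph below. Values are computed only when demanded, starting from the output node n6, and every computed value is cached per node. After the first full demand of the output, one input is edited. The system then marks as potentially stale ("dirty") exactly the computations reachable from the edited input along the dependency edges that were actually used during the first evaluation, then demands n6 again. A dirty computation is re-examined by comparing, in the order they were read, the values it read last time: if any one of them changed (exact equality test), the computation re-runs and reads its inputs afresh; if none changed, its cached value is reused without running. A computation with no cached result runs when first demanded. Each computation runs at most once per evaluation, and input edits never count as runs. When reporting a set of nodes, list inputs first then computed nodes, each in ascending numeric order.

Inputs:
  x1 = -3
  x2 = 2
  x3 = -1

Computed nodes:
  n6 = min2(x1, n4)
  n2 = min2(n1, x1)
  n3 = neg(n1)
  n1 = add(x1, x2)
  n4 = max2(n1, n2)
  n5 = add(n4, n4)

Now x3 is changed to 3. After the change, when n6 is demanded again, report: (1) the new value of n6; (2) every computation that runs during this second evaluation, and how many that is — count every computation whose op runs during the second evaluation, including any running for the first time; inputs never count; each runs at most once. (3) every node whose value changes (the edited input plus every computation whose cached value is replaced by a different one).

New value of n6: -3.
Computations that run: none — 0 in total.
Values that change: x3.
Key observation: x3 is never demanded by the output, so the edit triggers no recomputation at all.

First evaluation (everything demanded from the output):
  n1 = add(-3, 2) = -1
  n2 = min2(-1, -3) = -3
  n4 = max2(-1, -3) = -1
  n6 = min2(-3, -1) = -3

Propagation after the edit:
  x3 feeds no computation that the output demands — nothing is marked dirty and nothing runs.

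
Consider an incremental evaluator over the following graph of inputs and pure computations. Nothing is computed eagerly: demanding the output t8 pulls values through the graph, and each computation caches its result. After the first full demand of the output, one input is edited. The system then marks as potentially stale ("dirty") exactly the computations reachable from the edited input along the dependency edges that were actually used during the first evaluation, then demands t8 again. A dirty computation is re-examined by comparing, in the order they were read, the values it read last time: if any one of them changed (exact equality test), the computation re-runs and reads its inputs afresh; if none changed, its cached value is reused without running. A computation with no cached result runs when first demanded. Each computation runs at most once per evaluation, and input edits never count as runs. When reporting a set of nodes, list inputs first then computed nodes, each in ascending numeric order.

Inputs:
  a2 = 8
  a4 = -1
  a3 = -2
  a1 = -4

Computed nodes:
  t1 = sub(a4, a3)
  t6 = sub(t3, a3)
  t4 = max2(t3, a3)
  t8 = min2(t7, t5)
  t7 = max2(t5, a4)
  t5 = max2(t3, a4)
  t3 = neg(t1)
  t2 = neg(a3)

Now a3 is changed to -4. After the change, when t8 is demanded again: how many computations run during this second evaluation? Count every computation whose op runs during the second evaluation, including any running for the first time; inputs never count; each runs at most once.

Initial pass — values computed on the first demand:
  t1 = sub(-1, -2) = 1
  t3 = neg(1) = -1
  t5 = max2(-1, -1) = -1
  t7 = max2(-1, -1) = -1
  t8 = min2(-1, -1) = -1

Second demand — change propagation:
  t1: re-runs because a3 -2->-4; new result 3.
  t3: re-runs because t1 1->3; new result -3.
  t5: re-runs because t3 -1->-3; new result -1 (unchanged).
  t7: re-examined; everything it read last time is the same (t5 unchanged, a4 unchanged) — cache -1 kept, no run.
  t8: re-examined; everything it read last time is the same (t7 unchanged, t5 unchanged) — cache -1 kept, no run.

The important point: t5 recomputes to an identical value, and the output ends up unchanged.

Run set: t1, t3, t5 (3 run).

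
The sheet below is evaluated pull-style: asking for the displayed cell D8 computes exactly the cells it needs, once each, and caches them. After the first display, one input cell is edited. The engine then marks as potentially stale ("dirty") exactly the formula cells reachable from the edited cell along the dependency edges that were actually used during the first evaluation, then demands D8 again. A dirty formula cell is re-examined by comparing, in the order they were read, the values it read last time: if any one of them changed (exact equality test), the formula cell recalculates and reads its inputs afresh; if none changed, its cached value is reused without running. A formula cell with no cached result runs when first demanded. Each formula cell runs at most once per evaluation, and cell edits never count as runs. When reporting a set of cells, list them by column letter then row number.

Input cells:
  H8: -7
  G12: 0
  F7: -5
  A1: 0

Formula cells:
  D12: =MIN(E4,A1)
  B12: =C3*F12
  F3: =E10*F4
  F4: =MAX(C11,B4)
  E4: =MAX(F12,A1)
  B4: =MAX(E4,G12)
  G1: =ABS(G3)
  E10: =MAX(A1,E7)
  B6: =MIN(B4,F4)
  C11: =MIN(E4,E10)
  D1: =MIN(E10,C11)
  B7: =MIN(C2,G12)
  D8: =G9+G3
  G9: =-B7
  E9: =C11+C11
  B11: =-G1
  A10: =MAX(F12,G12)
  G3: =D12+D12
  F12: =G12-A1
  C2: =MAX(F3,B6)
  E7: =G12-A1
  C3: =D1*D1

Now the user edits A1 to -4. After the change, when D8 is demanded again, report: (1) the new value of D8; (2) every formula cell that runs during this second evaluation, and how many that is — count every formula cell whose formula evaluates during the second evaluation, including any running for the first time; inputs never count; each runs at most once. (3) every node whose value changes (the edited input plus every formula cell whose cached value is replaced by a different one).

Demanding D8 again yields -8.
14 formula cells run: B4, B6, B7, C2, C11, D8, D12, E4, E7, E10, F3, F4, F12, G3.
The nodes whose values change: A1, B4, B6, C2, C11, D8, D12, E4, E7, E10, F3, F4, F12, G3.
Note where the cutoff bites: G9 is checked, finds nothing changed, and keeps its cache.

First demand of the output computes:
  E7 = 0 - 0 = 0
  E10 = MAX(0, 0) = 0
  F12 = 0 - 0 = 0
  E4 = MAX(0, 0) = 0
  B4 = MAX(0, 0) = 0
  C11 = MIN(0, 0) = 0
  D12 = MIN(0, 0) = 0
  F4 = MAX(0, 0) = 0
  B6 = MIN(0, 0) = 0
  F3 = 0 * 0 = 0
  C2 = MAX(0, 0) = 0
  B7 = MIN(0, 0) = 0
  G3 = 0 + 0 = 0
  G9 = -(0) = 0
  D8 = 0 + 0 = 0

After the edit, cleaning proceeds:
  E7: a read changed (A1 0->-4) — executes, giving 4.
  E10: a read changed (A1 0->-4; E7 0->4) — executes, giving 4.
  F12: a read changed (A1 0->-4) — executes, giving 4.
  E4: a read changed (F12 0->4; A1 0->-4) — executes, giving 4.
  B4: a read changed (E4 0->4) — executes, giving 4.
  C11: a read changed (E4 0->4; E10 0->4) — executes, giving 4.
  D12: a read changed (E4 0->4; A1 0->-4) — executes, giving -4.
  F4: a read changed (C11 0->4; B4 0->4) — executes, giving 4.
  B6: a read changed (B4 0->4; F4 0->4) — executes, giving 4.
  F3: a read changed (E10 0->4; F4 0->4) — executes, giving 16.
  C2: a read changed (F3 0->16; B6 0->4) — executes, giving 16.
  B7: a read changed (C2 0->16) — executes, giving 0 — identical to its old value.
  G3: a read changed (D12 0->-4; D12 0->-4) — executes, giving -8.
  G9: dirty, but its reads are unchanged (B7 unchanged); cached 0 stands.
  D8: a read changed (G3 0->-8) — executes, giving -8.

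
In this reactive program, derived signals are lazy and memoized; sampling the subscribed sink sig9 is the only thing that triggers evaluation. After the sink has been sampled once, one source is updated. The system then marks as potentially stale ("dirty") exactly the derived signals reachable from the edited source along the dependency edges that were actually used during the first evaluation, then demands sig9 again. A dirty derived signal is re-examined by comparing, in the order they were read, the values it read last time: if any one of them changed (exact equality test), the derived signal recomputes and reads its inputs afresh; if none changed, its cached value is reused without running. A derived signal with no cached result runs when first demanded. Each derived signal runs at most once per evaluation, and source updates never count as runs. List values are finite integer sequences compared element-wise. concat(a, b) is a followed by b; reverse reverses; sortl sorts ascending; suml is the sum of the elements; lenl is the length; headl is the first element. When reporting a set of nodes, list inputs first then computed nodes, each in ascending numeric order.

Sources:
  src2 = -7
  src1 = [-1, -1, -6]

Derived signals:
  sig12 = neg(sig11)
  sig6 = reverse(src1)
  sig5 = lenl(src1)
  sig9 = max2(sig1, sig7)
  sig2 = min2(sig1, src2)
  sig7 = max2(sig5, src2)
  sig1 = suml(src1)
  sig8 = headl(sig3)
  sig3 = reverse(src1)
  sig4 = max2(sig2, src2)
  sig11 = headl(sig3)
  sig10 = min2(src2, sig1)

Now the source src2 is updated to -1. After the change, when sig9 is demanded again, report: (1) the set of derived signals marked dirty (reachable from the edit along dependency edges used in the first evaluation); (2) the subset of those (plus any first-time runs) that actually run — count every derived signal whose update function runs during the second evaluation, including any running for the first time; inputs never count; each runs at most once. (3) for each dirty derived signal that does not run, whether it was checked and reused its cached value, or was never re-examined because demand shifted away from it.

First demand of the output computes:
  sig1 = suml([-1, -1, -6]) = -8
  sig5 = lenl([-1, -1, -6]) = 3
  sig7 = max2(3, -7) = 3
  sig9 = max2(-8, 3) = 3

After the edit, cleaning proceeds:
  sig7: a read changed (src2 -7->-1) — executes, giving 3 — identical to its old value.
  sig9: dirty, but its reads are unchanged (sig1 unchanged, sig7 unchanged); cached 3 stands.

Note the absorption at sig7: it re-runs yet its value is the same, leaving the output's value untouched.

The edit dirties: sig7, sig9.
1 derived signals run: sig7.
Cache hits after checking: sig9.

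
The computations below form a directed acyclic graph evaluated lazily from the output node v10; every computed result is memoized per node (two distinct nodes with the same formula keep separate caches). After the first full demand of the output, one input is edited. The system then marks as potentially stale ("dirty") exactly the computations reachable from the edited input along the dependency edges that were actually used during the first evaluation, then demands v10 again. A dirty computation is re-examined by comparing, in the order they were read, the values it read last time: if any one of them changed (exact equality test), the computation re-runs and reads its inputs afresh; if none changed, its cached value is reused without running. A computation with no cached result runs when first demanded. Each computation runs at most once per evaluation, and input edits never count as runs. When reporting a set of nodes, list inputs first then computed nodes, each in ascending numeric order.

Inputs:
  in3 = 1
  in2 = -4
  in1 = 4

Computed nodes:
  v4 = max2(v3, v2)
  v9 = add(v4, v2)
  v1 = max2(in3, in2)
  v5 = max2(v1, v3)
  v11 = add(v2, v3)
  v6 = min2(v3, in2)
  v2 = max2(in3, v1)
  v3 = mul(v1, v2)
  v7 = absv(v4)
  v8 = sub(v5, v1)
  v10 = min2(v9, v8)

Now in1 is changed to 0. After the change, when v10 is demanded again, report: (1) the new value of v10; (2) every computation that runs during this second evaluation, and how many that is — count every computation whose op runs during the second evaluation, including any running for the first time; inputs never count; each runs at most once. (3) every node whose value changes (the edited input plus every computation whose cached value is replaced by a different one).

First demand of the output computes:
  v1 = max2(1, -4) = 1
  v2 = max2(1, 1) = 1
  v3 = mul(1, 1) = 1
  v4 = max2(1, 1) = 1
  v5 = max2(1, 1) = 1
  v8 = sub(1, 1) = 0
  v9 = add(1, 1) = 2
  v10 = min2(2, 0) = 0

After the edit, cleaning proceeds:
  no node depends on in1 at all; the second demand re-runs nothing.

Note the shortcut — nothing in the graph depends on in1 at all, so no recomputation happens.

Demanding v10 again yields 0.
0 computations run: none.
The nodes whose values change: in1.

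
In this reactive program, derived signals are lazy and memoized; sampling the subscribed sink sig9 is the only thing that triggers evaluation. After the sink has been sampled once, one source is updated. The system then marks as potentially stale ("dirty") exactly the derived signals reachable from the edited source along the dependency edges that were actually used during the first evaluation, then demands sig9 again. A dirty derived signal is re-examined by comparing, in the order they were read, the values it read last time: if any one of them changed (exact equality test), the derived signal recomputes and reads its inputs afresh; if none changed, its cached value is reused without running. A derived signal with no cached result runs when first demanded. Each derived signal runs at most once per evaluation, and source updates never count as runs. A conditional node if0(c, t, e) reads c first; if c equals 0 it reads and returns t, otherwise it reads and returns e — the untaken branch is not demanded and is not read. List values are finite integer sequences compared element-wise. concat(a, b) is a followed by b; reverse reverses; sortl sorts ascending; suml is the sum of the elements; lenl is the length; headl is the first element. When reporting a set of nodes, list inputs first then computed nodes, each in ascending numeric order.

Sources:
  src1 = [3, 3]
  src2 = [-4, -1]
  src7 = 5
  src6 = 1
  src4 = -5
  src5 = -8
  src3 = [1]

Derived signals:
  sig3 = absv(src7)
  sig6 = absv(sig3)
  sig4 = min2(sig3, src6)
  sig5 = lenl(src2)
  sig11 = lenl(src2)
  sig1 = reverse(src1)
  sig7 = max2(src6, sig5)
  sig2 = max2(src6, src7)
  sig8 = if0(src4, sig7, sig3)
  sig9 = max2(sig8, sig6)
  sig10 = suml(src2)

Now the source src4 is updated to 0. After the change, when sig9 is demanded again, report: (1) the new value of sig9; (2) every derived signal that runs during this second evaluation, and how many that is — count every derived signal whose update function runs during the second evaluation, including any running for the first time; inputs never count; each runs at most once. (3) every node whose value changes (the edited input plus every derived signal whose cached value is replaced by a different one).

First demand of the output computes:
  sig3 = absv(5) = 5
  sig6 = absv(5) = 5
  sig8 = if0(src4=-5 -> else branch sig3) = 5
  sig9 = max2(5, 5) = 5

After the edit, cleaning proceeds:
  sig5: had never run; runs now, result 2.
  sig7: had never run; runs now, result 2.
  sig8: a read changed (src4 -5->0) — executes, giving 2.
  sig9: a read changed (sig8 5->2) — executes, giving 5 — identical to its old value.

Note the branch switch — sig5, sig7 had no cache and run now for the first time.

Demanding sig9 again yields 5.
4 derived signals run: sig5, sig7, sig8, sig9.
The nodes whose values change: src4, sig8.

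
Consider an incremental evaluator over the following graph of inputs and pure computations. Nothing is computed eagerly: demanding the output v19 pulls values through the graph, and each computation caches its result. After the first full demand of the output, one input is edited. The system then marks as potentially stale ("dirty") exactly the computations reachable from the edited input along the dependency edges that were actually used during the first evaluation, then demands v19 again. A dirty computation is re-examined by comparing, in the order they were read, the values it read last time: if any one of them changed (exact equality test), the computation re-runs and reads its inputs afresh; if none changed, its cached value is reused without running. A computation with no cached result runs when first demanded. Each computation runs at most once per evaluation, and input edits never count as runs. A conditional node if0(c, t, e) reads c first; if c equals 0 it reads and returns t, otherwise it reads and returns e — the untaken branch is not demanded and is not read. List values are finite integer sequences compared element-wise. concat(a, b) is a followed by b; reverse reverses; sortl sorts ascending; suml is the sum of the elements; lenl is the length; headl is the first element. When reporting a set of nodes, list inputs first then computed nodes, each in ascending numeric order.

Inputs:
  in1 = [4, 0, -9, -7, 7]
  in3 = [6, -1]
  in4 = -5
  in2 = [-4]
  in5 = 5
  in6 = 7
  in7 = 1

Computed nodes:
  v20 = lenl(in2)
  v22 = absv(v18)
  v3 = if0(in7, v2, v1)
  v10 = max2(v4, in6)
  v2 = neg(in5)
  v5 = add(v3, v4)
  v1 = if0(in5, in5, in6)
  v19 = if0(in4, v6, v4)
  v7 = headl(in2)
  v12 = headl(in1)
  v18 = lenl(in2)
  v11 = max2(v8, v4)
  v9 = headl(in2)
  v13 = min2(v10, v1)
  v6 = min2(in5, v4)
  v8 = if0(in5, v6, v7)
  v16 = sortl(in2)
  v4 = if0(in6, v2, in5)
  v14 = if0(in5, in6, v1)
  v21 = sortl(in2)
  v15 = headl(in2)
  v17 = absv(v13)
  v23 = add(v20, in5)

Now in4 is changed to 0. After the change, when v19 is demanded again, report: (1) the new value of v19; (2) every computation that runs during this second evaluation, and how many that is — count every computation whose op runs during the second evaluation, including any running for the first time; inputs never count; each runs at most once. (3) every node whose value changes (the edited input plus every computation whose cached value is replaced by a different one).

Initial pass — values computed on the first demand:
  v4 = if0(in6=7 -> else branch in5) = 5
  v19 = if0(in4=-5 -> else branch v4) = 5

Second demand — change propagation:
  v6: newly demanded (no cache) — executes and yields 5.
  v19: re-runs because in4 -5->0; new result 5 (unchanged).

The important point: the flipped condition pulls in fresh nodes; v6 runs for the first time.

v19 now evaluates to 5.
Run set: v6, v19 (2 run).
Changed values: in4.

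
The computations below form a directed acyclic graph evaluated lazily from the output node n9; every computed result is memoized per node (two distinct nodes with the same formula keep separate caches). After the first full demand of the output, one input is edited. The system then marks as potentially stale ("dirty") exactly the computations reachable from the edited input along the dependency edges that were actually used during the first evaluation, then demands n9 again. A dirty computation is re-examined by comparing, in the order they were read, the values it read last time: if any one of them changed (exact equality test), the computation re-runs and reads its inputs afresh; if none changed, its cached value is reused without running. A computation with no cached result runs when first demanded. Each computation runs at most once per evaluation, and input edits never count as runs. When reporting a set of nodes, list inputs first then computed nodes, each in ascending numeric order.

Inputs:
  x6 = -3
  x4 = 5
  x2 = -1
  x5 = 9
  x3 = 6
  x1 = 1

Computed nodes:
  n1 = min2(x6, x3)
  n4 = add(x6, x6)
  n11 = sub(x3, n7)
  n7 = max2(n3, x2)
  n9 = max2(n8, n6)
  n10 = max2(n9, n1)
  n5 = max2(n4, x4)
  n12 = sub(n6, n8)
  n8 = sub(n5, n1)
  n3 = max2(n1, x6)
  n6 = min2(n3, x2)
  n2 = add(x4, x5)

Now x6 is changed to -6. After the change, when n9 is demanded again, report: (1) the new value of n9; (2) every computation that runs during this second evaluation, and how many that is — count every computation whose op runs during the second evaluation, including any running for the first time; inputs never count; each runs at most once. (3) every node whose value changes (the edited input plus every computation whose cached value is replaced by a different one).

Demanding n9 again yields 11.
7 computations run: n1, n3, n4, n5, n6, n8, n9.
The nodes whose values change: x6, n1, n3, n4, n6, n8, n9.

First demand of the output computes:
  n1 = min2(-3, 6) = -3
  n3 = max2(-3, -3) = -3
  n4 = add(-3, -3) = -6
  n5 = max2(-6, 5) = 5
  n6 = min2(-3, -1) = -3
  n8 = sub(5, -3) = 8
  n9 = max2(8, -3) = 8

After the edit, cleaning proceeds:
  n1: a read changed (x6 -3->-6) — executes, giving -6.
  n3: a read changed (n1 -3->-6; x6 -3->-6) — executes, giving -6.
  n4: a read changed (x6 -3->-6; x6 -3->-6) — executes, giving -12.
  n5: a read changed (n4 -6->-12) — executes, giving 5 — identical to its old value.
  n6: a read changed (n3 -3->-6) — executes, giving -6.
  n8: a read changed (n1 -3->-6) — executes, giving 11.
  n9: a read changed (n8 8->11; n6 -3->-6) — executes, giving 11.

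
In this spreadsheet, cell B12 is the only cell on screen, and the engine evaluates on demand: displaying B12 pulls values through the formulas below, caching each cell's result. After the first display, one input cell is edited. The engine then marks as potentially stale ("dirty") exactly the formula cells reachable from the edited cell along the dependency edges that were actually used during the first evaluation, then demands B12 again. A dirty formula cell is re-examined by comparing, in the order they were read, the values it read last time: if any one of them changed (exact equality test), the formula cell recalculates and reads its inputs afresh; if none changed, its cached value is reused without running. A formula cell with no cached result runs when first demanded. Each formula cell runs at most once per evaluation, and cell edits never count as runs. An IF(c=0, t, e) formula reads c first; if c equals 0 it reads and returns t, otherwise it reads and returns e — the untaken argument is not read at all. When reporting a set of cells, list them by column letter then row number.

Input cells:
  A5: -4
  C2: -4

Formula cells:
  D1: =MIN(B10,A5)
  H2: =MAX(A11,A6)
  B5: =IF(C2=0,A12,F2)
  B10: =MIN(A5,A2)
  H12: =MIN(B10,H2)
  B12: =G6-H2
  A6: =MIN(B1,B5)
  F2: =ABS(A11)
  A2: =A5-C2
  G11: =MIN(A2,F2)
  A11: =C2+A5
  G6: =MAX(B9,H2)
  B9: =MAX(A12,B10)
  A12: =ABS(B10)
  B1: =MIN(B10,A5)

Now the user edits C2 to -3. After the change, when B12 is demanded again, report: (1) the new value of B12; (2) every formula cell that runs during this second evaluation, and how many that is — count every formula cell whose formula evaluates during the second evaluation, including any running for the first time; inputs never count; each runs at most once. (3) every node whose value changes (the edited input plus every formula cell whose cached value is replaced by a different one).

Initial pass — values computed on the first demand:
  A2 = -4 - -4 = 0
  A11 = -4 + -4 = -8
  B10 = MIN(-4, 0) = -4
  A12 = ABS(-4) = 4
  B1 = MIN(-4, -4) = -4
  B9 = MAX(4, -4) = 4
  F2 = ABS(-8) = 8
  B5 = IF(C2=0: C2=-4 -> else branch F2) = 8
  A6 = MIN(-4, 8) = -4
  H2 = MAX(-8, -4) = -4
  G6 = MAX(4, -4) = 4
  B12 = 4 - -4 = 8

Second demand — change propagation:
  A2: re-runs because C2 -4->-3; new result -1.
  A11: re-runs because C2 -4->-3; new result -7.
  B10: re-runs because A2 0->-1; new result -4 (unchanged).
  A12: re-examined; everything it read last time is the same (B10 unchanged) — cache 4 kept, no run.
  B1: re-examined; everything it read last time is the same (B10 unchanged, A5 unchanged) — cache -4 kept, no run.
  B9: re-examined; everything it read last time is the same (A12 unchanged, B10 unchanged) — cache 4 kept, no run.
  F2: re-runs because A11 -8->-7; new result 7.
  B5: re-runs because C2 -4->-3; F2 8->7; new result 7.
  A6: re-runs because B5 8->7; new result -4 (unchanged).
  H2: re-runs because A11 -8->-7; new result -4 (unchanged).
  G6: re-examined; everything it read last time is the same (B9 unchanged, H2 unchanged) — cache 4 kept, no run.
  B12: re-examined; everything it read last time is the same (G6 unchanged, H2 unchanged) — cache 8 kept, no run.

The important point: at B1 every value read last time is unchanged, so the dirty flag clears without a run.

B12 now evaluates to 8.
Run set: A2, A6, A11, B5, B10, F2, H2 (7 run).
Changed values: A2, A11, B5, C2, F2.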